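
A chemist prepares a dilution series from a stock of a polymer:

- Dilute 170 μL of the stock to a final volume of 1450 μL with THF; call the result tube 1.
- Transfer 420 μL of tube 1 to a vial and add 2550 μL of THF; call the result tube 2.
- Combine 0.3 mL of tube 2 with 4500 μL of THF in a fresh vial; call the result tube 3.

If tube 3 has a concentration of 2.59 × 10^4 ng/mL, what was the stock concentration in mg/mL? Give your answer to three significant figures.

Step 1: 170 μL brought to 1450 μL → factor 1450/170 = 8.5294
Step 2: 420 μL + 2550 μL = 2970 μL total → factor 2970/420 = 7.0714
Step 3: 0.3 mL + 4500 μL = 4.8 mL total → factor 4.8/0.3 = 16
Overall dilution factor = 8.5294 × 7.0714 × 16 = 965.04
Stock = 2.59 × 10^4 ng/mL × 965.04 = 2.499 × 10^7 ng/mL = 25.0 mg/mL

25.0 mg/mL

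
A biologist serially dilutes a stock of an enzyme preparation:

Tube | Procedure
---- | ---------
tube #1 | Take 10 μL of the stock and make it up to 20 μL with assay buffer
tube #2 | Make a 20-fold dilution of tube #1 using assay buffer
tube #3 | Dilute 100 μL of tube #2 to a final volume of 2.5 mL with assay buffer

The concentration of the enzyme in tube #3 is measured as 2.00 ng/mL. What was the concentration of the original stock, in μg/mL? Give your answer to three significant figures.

Step 1: 10 μL brought to 20 μL → factor 20/10 = 2
Step 2: 20-fold → factor 20
Step 3: 100 μL brought to 2.5 mL → factor 2500/100 = 25
Overall dilution factor = 2 × 20 × 25 = 1000
Stock = 2.00 ng/mL × 1000 = 2000 ng/mL = 2.00 μg/mL

2.00 μg/mL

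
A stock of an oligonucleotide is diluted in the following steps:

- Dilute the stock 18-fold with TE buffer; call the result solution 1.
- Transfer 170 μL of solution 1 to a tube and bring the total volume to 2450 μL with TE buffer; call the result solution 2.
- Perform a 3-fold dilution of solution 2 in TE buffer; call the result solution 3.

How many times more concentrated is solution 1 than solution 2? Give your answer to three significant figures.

Step 1: 18-fold → factor 18
Step 2: 170 μL brought to 2450 μL → factor 2450/170 = 14.412
Dilution factor to solution 1 = 18; to solution 2 = 259.41
[solution 1]/[solution 2] = (factor to solution 2)/(factor to solution 1) = 259.41/18 = 14.4

14.4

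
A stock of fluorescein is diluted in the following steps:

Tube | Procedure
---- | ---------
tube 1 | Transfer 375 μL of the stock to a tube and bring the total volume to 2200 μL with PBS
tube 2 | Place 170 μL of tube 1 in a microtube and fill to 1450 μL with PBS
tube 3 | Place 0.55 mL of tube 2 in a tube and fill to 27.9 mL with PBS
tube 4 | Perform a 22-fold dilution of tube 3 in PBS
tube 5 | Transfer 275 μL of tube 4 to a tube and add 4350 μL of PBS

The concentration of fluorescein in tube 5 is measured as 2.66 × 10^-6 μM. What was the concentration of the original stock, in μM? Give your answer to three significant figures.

2.50 μM

Step 1: 375 μL brought to 2200 μL → factor 2200/375 = 5.8667
Step 2: 170 μL brought to 1450 μL → factor 1450/170 = 8.5294
Step 3: 0.55 mL brought to 27.9 mL → factor 27.9/0.55 = 50.727
Step 4: 22-fold → factor 22
Step 5: 275 μL + 4350 μL = 4625 μL total → factor 4625/275 = 16.818
Overall dilution factor = 5.8667 × 8.5294 × 50.727 × 22 × 16.818 = 9.3919 × 10^5
Stock = 2.66 × 10^-6 μM × 9.3919 × 10^5 = 2.50 μM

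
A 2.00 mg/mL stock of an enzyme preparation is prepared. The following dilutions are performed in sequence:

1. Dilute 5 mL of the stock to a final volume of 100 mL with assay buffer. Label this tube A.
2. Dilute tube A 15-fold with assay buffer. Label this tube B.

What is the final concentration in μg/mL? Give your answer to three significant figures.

Step 1: 5 mL brought to 100 mL → factor 100/5 = 20
Step 2: 15-fold → factor 15
Overall dilution factor = 20 × 15 = 300
Final = 2.00 mg/mL / 300 = 0.006667 mg/mL = 6.67 μg/mL

6.67 μg/mL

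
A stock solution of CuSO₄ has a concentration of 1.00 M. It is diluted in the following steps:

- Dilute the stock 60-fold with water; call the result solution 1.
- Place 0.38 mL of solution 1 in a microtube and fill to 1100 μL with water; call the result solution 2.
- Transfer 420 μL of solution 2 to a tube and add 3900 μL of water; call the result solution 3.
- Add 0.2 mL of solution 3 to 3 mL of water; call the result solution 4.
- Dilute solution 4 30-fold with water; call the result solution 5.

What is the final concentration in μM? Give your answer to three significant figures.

Step 1: 60-fold → factor 60
Step 2: 0.38 mL brought to 1100 μL → factor 1.1/0.38 = 2.8947
Step 3: 420 μL + 3900 μL = 4320 μL total → factor 4320/420 = 10.286
Step 4: 0.2 mL + 3 mL = 3.2 mL total → factor 3.2/0.2 = 16
Step 5: 30-fold → factor 30
Overall dilution factor = 60 × 2.8947 × 10.286 × 16 × 30 = 8.575 × 10^5
Final = 1.00 M / 8.575 × 10^5 = 1.166 × 10^-6 M = 1.17 μM

1.17 μM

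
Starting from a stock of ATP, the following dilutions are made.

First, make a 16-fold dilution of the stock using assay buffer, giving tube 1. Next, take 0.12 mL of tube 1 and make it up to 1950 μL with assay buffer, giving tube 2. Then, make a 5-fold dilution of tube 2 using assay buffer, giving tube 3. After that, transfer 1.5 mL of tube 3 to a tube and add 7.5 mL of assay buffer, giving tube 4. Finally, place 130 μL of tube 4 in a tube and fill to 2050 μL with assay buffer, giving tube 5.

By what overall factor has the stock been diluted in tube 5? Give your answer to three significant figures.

1.23 × 10^5

Step 1: 16-fold → factor 16
Step 2: 0.12 mL brought to 1950 μL → factor 1.95/0.12 = 16.25
Step 3: 5-fold → factor 5
Step 4: 1.5 mL + 7.5 mL = 9 mL total → factor 9/1.5 = 6
Step 5: 130 μL brought to 2050 μL → factor 2050/130 = 15.769
Overall dilution factor = 16 × 16.25 × 5 × 6 × 15.769 = 1.23 × 10^5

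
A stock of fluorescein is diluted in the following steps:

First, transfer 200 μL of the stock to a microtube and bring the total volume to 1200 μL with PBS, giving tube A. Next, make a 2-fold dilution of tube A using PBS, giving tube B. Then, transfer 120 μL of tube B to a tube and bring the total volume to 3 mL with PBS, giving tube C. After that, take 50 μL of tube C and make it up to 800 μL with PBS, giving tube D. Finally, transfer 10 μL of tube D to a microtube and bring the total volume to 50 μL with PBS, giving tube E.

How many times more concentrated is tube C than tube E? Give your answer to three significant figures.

Step 1: 200 μL brought to 1200 μL → factor 1200/200 = 6
Step 2: 2-fold → factor 2
Step 3: 120 μL brought to 3 mL → factor 3000/120 = 25
Step 4: 50 μL brought to 800 μL → factor 800/50 = 16
Step 5: 10 μL brought to 50 μL → factor 50/10 = 5
Dilution factor to tube C = 300; to tube E = 24000
[tube C]/[tube E] = (factor to tube E)/(factor to tube C) = 24000/300 = 80.0

80.0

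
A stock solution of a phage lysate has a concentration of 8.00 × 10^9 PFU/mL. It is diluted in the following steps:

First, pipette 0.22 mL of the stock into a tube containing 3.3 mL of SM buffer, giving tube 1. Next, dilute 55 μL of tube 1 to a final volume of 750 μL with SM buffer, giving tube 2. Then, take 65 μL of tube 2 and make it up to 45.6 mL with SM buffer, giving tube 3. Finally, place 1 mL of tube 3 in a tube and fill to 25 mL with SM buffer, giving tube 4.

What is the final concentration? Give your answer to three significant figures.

2.09 × 10^3 PFU/mL

Step 1: 0.22 mL + 3.3 mL = 3.52 mL total → factor 3.52/0.22 = 16
Step 2: 55 μL brought to 750 μL → factor 750/55 = 13.636
Step 3: 65 μL brought to 45.6 mL → factor 45600/65 = 701.54
Step 4: 1 mL brought to 25 mL → factor 25/1 = 25
Overall dilution factor = 16 × 13.636 × 701.54 × 25 = 3.8266 × 10^6
Final = 8.00 × 10^9 PFU/mL / 3.8266 × 10^6 = 2.09 × 10^3 PFU/mL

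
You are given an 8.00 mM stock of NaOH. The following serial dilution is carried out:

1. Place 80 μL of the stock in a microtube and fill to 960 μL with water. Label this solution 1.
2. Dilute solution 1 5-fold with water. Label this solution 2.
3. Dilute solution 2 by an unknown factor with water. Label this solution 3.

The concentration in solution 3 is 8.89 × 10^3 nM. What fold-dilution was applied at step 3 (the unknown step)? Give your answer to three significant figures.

15.0-fold

Step 1: 80 μL brought to 960 μL → factor 960/80 = 12
Step 2: 5-fold → factor 5
Step 3: unknown factor x
Product of known-step factors = 60
Overall factor = 8.00 mM / (8.89 × 10^3 nM) = 899.89
x = 899.89 / 60 = 15.0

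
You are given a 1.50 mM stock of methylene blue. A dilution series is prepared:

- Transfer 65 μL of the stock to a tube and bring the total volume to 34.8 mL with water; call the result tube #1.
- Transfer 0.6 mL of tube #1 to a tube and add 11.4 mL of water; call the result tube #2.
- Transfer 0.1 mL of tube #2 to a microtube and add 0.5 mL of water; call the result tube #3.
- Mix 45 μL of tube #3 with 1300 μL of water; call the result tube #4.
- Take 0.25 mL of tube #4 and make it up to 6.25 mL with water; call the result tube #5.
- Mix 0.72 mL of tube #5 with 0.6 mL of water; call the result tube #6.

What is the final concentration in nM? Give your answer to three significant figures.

0.0170 nM

Step 1: 65 μL brought to 34.8 mL → factor 34800/65 = 535.38
Step 2: 0.6 mL + 11.4 mL = 12 mL total → factor 12/0.6 = 20
Step 3: 0.1 mL + 0.5 mL = 0.6 mL total → factor 0.6/0.1 = 6
Step 4: 45 μL + 1300 μL = 1345 μL total → factor 1345/45 = 29.889
Step 5: 0.25 mL brought to 6.25 mL → factor 6.25/0.25 = 25
Step 6: 0.72 mL + 0.6 mL = 1.32 mL total → factor 1.32/0.72 = 1.8333
Overall dilution factor = 535.38 × 20 × 6 × 29.889 × 25 × 1.8333 = 8.8011 × 10^7
Final = 1.50 mM / 8.8011 × 10^7 = 1.704 × 10^-8 mM = 0.0170 nM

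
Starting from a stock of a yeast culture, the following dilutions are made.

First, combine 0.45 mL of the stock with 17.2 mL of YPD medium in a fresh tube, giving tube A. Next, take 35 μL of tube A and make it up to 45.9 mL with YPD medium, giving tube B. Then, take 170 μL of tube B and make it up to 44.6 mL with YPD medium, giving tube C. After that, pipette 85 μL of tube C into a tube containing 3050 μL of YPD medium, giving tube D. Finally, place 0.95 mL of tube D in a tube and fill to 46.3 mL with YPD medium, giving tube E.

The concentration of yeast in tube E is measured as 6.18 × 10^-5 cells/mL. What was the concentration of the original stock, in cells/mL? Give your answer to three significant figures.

1.50 × 10^6 cells/mL

Step 1: 0.45 mL + 17.2 mL = 17.65 mL total → factor 17.65/0.45 = 39.222
Step 2: 35 μL brought to 45.9 mL → factor 45900/35 = 1311.4
Step 3: 170 μL brought to 44.6 mL → factor 44600/170 = 262.35
Step 4: 85 μL + 3050 μL = 3135 μL total → factor 3135/85 = 36.882
Step 5: 0.95 mL brought to 46.3 mL → factor 46.3/0.95 = 48.737
Overall dilution factor = 39.222 × 1311.4 × 262.35 × 36.882 × 48.737 = 2.4257 × 10^10
Stock = 6.18 × 10^-5 cells/mL × 2.4257 × 10^10 = 1.50 × 10^6 cells/mL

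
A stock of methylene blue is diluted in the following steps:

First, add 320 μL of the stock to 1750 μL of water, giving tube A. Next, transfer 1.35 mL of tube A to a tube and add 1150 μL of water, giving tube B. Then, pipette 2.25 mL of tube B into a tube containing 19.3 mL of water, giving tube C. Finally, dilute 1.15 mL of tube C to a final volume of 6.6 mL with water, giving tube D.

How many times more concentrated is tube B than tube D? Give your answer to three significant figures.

Step 1: 320 μL + 1750 μL = 2070 μL total → factor 2070/320 = 6.4688
Step 2: 1.35 mL + 1150 μL = 2.5 mL total → factor 2.5/1.35 = 1.8519
Step 3: 2.25 mL + 19.3 mL = 21.55 mL total → factor 21.55/2.25 = 9.5778
Step 4: 1.15 mL brought to 6.6 mL → factor 6.6/1.15 = 5.7391
Dilution factor to tube B = 11.979; to tube D = 658.47
[tube B]/[tube D] = (factor to tube D)/(factor to tube B) = 658.47/11.979 = 55.0

55.0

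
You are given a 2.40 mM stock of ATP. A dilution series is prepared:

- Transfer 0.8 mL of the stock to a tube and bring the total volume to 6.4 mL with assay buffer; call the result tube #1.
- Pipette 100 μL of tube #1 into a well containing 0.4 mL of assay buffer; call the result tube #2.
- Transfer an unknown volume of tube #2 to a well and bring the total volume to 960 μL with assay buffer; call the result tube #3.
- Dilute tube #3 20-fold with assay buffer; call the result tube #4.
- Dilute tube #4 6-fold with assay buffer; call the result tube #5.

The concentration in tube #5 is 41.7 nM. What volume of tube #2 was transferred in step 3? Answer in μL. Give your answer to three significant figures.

80.1 μL

Step 1: 0.8 mL brought to 6.4 mL → factor 6.4/0.8 = 8
Step 2: 100 μL + 0.4 mL = 500 μL total → factor 500/100 = 5
Step 3: v brought to 960 μL → factor = 960 μL/v
Step 4: 20-fold → factor 20
Step 5: 6-fold → factor 6
Product of known-step factors = 4800
Overall factor = 2.40 mM / (41.7 nM) = 57554
Step-3 factor = 57554 / 4800 = 11.99
v = 960 μL / 11.99 = 80.1 μL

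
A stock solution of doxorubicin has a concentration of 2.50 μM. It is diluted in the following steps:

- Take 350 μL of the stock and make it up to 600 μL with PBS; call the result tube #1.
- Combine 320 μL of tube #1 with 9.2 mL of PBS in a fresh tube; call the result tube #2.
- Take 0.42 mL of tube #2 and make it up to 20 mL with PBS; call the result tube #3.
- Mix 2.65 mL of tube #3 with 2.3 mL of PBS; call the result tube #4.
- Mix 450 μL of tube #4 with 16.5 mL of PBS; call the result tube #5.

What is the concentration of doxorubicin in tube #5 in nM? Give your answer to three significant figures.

Step 1: 350 μL brought to 600 μL → factor 600/350 = 1.7143
Step 2: 320 μL + 9.2 mL = 9520 μL total → factor 9520/320 = 29.75
Step 3: 0.42 mL brought to 20 mL → factor 20/0.42 = 47.619
Step 4: 2.65 mL + 2.3 mL = 4.95 mL total → factor 4.95/2.65 = 1.8679
Step 5: 450 μL + 16.5 mL = 16950 μL total → factor 16950/450 = 37.667
Overall dilution factor = 1.7143 × 29.75 × 47.619 × 1.8679 × 37.667 = 1.7087 × 10^5
Final = 2.50 μM / 1.7087 × 10^5 = 1.463 × 10^-5 μM = 0.0146 nM

0.0146 nM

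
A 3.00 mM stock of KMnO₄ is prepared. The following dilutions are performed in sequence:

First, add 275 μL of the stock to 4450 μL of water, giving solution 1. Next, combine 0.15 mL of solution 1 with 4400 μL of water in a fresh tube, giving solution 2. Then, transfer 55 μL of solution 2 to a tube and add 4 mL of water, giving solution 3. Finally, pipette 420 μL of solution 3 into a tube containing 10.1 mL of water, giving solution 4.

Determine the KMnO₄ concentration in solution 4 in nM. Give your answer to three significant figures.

Step 1: 275 μL + 4450 μL = 4725 μL total → factor 4725/275 = 17.182
Step 2: 0.15 mL + 4400 μL = 4.55 mL total → factor 4.55/0.15 = 30.333
Step 3: 55 μL + 4 mL = 4055 μL total → factor 4055/55 = 73.727
Step 4: 420 μL + 10.1 mL = 10520 μL total → factor 10520/420 = 25.048
Overall dilution factor = 17.182 × 30.333 × 73.727 × 25.048 = 9.6246 × 10^5
Final = 3.00 mM / 9.6246 × 10^5 = 3.117 × 10^-6 mM = 3.12 nM

3.12 nM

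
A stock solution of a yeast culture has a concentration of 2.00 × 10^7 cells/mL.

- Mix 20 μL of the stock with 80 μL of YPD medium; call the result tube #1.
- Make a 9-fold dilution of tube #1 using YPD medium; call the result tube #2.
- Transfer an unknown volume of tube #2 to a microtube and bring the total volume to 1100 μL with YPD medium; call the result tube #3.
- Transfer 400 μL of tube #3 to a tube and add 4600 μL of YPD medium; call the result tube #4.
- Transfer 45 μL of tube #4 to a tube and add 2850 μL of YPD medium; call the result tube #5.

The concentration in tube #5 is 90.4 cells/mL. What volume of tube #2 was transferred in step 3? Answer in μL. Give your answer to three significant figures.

Step 1: 20 μL + 80 μL = 100 μL total → factor 100/20 = 5
Step 2: 9-fold → factor 9
Step 3: v brought to 1100 μL → factor = 1100 μL/v
Step 4: 400 μL + 4600 μL = 5000 μL total → factor 5000/400 = 12.5
Step 5: 45 μL + 2850 μL = 2895 μL total → factor 2895/45 = 64.333
Product of known-step factors = 36188
Overall factor = 2.00 × 10^7 cells/mL / (90.4 cells/mL) = 2.2124 × 10^5
Step-3 factor = 2.2124 × 10^5 / 36188 = 6.1137
v = 1100 μL / 6.1137 = 180 μL

180 μL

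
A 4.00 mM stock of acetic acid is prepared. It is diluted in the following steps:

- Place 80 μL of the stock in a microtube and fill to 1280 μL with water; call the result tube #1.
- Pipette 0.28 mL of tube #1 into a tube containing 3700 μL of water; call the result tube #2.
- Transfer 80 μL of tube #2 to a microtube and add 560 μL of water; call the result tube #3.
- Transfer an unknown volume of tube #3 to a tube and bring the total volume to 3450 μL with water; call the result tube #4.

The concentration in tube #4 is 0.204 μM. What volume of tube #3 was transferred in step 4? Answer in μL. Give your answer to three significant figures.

320 μL

Step 1: 80 μL brought to 1280 μL → factor 1280/80 = 16
Step 2: 0.28 mL + 3700 μL = 3.98 mL total → factor 3.98/0.28 = 14.214
Step 3: 80 μL + 560 μL = 640 μL total → factor 640/80 = 8
Step 4: v brought to 3450 μL → factor = 3450 μL/v
Product of known-step factors = 1819.4
Overall factor = 4.00 mM / (0.204 μM) = 19608
Step-4 factor = 19608 / 1819.4 = 10.777
v = 3450 μL / 10.777 = 320 μL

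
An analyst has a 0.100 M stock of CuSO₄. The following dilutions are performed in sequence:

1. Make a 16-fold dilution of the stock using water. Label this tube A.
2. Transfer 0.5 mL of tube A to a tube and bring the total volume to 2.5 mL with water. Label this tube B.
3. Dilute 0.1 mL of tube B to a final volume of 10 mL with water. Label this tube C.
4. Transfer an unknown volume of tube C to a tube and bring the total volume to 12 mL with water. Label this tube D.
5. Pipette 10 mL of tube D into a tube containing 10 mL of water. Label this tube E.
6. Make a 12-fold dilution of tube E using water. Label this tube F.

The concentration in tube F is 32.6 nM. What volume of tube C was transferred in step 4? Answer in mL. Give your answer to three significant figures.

Step 1: 16-fold → factor 16
Step 2: 0.5 mL brought to 2.5 mL → factor 2.5/0.5 = 5
Step 3: 0.1 mL brought to 10 mL → factor 10/0.1 = 100
Step 4: v brought to 12 mL → factor = 12 mL/v
Step 5: 10 mL + 10 mL = 20 mL total → factor 20/10 = 2
Step 6: 12-fold → factor 12
Product of known-step factors = 1.92 × 10^5
Overall factor = 0.100 M / (32.6 nM) = 3.0675 × 10^6
Step-4 factor = 3.0675 × 10^6 / 1.92 × 10^5 = 15.976
v = 12 mL / 15.976 = 0.751 mL

0.751 mL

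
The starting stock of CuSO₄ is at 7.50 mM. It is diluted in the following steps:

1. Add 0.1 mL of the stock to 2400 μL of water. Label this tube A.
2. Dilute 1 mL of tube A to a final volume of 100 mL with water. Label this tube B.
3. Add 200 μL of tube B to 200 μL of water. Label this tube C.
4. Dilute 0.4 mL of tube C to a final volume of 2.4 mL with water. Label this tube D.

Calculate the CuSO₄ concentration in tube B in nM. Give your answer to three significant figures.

3.00 × 10^3 nM

Step 1: 0.1 mL + 2400 μL = 2.5 mL total → factor 2.5/0.1 = 25
Step 2: 1 mL brought to 100 mL → factor 100/1 = 100
Dilution factor through tube B = 25 × 100 = 2500
[tube B] = 7.50 mM / 2500 = 0.003000 mM = 3.00 × 10^3 nM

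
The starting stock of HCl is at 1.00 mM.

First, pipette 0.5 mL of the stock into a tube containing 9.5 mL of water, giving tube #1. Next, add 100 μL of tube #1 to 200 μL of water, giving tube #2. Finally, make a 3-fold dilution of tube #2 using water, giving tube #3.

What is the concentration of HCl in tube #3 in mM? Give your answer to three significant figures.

0.00556 mM

Step 1: 0.5 mL + 9.5 mL = 10 mL total → factor 10/0.5 = 20
Step 2: 100 μL + 200 μL = 300 μL total → factor 300/100 = 3
Step 3: 3-fold → factor 3
Dilution factor through tube #3 = 20 × 3 × 3 = 180
[tube #3] = 1.00 mM / 180 = 0.00556 mM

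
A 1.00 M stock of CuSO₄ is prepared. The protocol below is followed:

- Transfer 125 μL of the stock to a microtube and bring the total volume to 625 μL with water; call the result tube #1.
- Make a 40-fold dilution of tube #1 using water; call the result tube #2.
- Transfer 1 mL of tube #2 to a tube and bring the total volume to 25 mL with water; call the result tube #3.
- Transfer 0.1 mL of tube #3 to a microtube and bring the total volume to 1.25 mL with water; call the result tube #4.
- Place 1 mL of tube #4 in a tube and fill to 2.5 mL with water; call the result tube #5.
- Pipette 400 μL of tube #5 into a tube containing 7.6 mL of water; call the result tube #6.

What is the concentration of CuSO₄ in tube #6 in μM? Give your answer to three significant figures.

Step 1: 125 μL brought to 625 μL → factor 625/125 = 5
Step 2: 40-fold → factor 40
Step 3: 1 mL brought to 25 mL → factor 25/1 = 25
Step 4: 0.1 mL brought to 1.25 mL → factor 1.25/0.1 = 12.5
Step 5: 1 mL brought to 2.5 mL → factor 2.5/1 = 2.5
Step 6: 400 μL + 7.6 mL = 8000 μL total → factor 8000/400 = 20
Overall dilution factor = 5 × 40 × 25 × 12.5 × 2.5 × 20 = 3.125 × 10^6
Final = 1.00 M / 3.125 × 10^6 = 3.200 × 10^-7 M = 0.320 μM

0.320 μM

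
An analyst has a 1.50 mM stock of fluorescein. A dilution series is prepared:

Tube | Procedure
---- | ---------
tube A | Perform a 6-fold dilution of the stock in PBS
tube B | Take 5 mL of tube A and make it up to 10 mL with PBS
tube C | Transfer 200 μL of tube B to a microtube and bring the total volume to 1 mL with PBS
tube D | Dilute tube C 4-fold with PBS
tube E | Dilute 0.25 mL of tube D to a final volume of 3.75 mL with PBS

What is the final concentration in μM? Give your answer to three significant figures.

0.417 μM

Step 1: 6-fold → factor 6
Step 2: 5 mL brought to 10 mL → factor 10/5 = 2
Step 3: 200 μL brought to 1 mL → factor 1000/200 = 5
Step 4: 4-fold → factor 4
Step 5: 0.25 mL brought to 3.75 mL → factor 3.75/0.25 = 15
Overall dilution factor = 6 × 2 × 5 × 4 × 15 = 3600
Final = 1.50 mM / 3600 = 0.0004167 mM = 0.417 μM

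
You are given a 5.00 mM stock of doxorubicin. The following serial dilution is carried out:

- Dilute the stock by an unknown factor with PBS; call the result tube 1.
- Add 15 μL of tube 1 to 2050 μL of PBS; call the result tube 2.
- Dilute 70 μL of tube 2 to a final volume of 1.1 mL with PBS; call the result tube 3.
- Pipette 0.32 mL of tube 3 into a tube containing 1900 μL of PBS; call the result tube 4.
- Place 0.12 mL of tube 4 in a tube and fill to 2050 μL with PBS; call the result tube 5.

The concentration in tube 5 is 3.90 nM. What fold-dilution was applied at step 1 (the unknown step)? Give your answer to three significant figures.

Step 1: unknown factor x
Step 2: 15 μL + 2050 μL = 2065 μL total → factor 2065/15 = 137.67
Step 3: 70 μL brought to 1.1 mL → factor 1100/70 = 15.714
Step 4: 0.32 mL + 1900 μL = 2.22 mL total → factor 2.22/0.32 = 6.9375
Step 5: 0.12 mL brought to 2050 μL → factor 2.05/0.12 = 17.083
Product of known-step factors = 2.5639 × 10^5
Overall factor = 5.00 mM / (3.90 nM) = 1.2821 × 10^6
x = 1.2821 × 10^6 / 2.5639 × 10^5 = 5.00

5.00-fold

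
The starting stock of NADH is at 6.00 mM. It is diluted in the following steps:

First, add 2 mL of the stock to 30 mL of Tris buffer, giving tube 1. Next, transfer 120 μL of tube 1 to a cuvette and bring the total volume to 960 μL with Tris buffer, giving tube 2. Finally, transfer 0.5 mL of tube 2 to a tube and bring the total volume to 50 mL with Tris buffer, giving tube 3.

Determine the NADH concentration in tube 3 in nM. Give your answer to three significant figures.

469 nM

Step 1: 2 mL + 30 mL = 32 mL total → factor 32/2 = 16
Step 2: 120 μL brought to 960 μL → factor 960/120 = 8
Step 3: 0.5 mL brought to 50 mL → factor 50/0.5 = 100
Overall dilution factor = 16 × 8 × 100 = 12800
Final = 6.00 mM / 12800 = 0.0004687 mM = 469 nM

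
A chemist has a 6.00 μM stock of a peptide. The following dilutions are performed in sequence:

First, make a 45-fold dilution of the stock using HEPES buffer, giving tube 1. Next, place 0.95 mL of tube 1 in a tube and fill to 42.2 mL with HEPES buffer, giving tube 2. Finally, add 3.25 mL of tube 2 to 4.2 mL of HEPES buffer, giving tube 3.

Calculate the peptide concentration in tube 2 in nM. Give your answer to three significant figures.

Step 1: 45-fold → factor 45
Step 2: 0.95 mL brought to 42.2 mL → factor 42.2/0.95 = 44.421
Dilution factor through tube 2 = 45 × 44.421 = 1998.9
[tube 2] = 6.00 μM / 1998.9 = 0.003002 μM = 3.00 nM

3.00 nM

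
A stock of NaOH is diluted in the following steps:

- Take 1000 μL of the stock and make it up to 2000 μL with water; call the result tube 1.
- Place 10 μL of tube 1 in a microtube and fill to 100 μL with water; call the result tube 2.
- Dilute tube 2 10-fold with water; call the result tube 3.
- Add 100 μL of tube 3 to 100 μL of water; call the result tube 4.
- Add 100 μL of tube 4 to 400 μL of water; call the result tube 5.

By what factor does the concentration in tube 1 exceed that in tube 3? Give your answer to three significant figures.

100

Step 1: 1000 μL brought to 2000 μL → factor 2000/1000 = 2
Step 2: 10 μL brought to 100 μL → factor 100/10 = 10
Step 3: 10-fold → factor 10
Dilution factor to tube 1 = 2; to tube 3 = 200
[tube 1]/[tube 3] = (factor to tube 3)/(factor to tube 1) = 200/2 = 100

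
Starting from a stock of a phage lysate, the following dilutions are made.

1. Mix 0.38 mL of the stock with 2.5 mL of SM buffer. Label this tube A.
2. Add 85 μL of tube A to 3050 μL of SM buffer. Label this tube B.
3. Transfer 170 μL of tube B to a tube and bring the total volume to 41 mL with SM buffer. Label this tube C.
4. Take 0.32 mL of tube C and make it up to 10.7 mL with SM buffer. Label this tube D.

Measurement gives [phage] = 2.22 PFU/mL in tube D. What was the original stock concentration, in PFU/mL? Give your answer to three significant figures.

Step 1: 0.38 mL + 2.5 mL = 2.88 mL total → factor 2.88/0.38 = 7.5789
Step 2: 85 μL + 3050 μL = 3135 μL total → factor 3135/85 = 36.882
Step 3: 170 μL brought to 41 mL → factor 41000/170 = 241.18
Step 4: 0.32 mL brought to 10.7 mL → factor 10.7/0.32 = 33.438
Overall dilution factor = 7.5789 × 36.882 × 241.18 × 33.438 = 2.2542 × 10^6
Stock = 2.22 PFU/mL × 2.2542 × 10^6 = 5.00 × 10^6 PFU/mL

5.00 × 10^6 PFU/mL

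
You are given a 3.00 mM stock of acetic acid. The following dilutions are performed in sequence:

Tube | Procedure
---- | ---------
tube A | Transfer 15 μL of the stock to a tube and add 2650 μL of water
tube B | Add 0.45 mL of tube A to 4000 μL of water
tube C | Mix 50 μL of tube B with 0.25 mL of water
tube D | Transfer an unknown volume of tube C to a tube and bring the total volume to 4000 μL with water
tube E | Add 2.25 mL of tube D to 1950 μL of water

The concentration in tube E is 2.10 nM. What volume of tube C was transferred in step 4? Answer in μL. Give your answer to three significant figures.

Step 1: 15 μL + 2650 μL = 2665 μL total → factor 2665/15 = 177.67
Step 2: 0.45 mL + 4000 μL = 4.45 mL total → factor 4.45/0.45 = 9.8889
Step 3: 50 μL + 0.25 mL = 300 μL total → factor 300/50 = 6
Step 4: v brought to 4000 μL → factor = 4000 μL/v
Step 5: 2.25 mL + 1950 μL = 4.2 mL total → factor 4.2/2.25 = 1.8667
Product of known-step factors = 19678
Overall factor = 3.00 mM / (2.10 nM) = 1.4286 × 10^6
Step-4 factor = 1.4286 × 10^6 / 19678 = 72.599
v = 4000 μL / 72.599 = 55.1 μL

55.1 μL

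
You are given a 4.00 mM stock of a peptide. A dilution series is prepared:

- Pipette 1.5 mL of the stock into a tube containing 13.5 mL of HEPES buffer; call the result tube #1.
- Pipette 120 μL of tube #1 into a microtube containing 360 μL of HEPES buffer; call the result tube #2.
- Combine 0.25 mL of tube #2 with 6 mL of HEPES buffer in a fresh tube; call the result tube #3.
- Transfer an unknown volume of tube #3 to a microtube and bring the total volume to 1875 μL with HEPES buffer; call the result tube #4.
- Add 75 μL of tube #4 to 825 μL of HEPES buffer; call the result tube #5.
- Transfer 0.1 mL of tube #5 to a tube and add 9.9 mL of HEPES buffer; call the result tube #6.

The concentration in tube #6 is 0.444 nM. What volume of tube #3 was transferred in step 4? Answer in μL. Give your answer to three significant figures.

Step 1: 1.5 mL + 13.5 mL = 15 mL total → factor 15/1.5 = 10
Step 2: 120 μL + 360 μL = 480 μL total → factor 480/120 = 4
Step 3: 0.25 mL + 6 mL = 6.25 mL total → factor 6.25/0.25 = 25
Step 4: v brought to 1875 μL → factor = 1875 μL/v
Step 5: 75 μL + 825 μL = 900 μL total → factor 900/75 = 12
Step 6: 0.1 mL + 9.9 mL = 10 mL total → factor 10/0.1 = 100
Product of known-step factors = 1.2 × 10^6
Overall factor = 4.00 mM / (0.444 nM) = 9.009 × 10^6
Step-4 factor = 9.009 × 10^6 / 1.2 × 10^6 = 7.5075
v = 1875 μL / 7.5075 = 250 μL

250 μL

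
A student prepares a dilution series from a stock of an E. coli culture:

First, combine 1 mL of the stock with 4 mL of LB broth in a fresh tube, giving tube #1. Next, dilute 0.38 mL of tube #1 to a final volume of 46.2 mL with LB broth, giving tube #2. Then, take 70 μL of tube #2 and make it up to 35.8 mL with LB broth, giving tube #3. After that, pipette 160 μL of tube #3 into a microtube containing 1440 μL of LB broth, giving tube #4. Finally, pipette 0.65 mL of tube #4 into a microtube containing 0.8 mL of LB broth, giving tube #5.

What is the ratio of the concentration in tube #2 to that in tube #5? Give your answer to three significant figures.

1.14 × 10^4

Step 1: 1 mL + 4 mL = 5 mL total → factor 5/1 = 5
Step 2: 0.38 mL brought to 46.2 mL → factor 46.2/0.38 = 121.58
Step 3: 70 μL brought to 35.8 mL → factor 35800/70 = 511.43
Step 4: 160 μL + 1440 μL = 1600 μL total → factor 1600/160 = 10
Step 5: 0.65 mL + 0.8 mL = 1.45 mL total → factor 1.45/0.65 = 2.2308
Dilution factor to tube #2 = 607.89; to tube #5 = 6.9353 × 10^6
[tube #2]/[tube #5] = (factor to tube #5)/(factor to tube #2) = 6.9353 × 10^6/607.89 = 1.14 × 10^4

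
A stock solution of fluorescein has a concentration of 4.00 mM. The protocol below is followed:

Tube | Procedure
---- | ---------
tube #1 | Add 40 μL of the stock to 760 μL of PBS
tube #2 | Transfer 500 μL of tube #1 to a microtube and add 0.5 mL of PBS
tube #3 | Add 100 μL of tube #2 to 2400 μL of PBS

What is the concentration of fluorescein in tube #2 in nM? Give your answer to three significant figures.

Step 1: 40 μL + 760 μL = 800 μL total → factor 800/40 = 20
Step 2: 500 μL + 0.5 mL = 1000 μL total → factor 1000/500 = 2
Dilution factor through tube #2 = 20 × 2 = 40
[tube #2] = 4.00 mM / 40 = 0.1000 mM = 1.00 × 10^5 nM

1.00 × 10^5 nM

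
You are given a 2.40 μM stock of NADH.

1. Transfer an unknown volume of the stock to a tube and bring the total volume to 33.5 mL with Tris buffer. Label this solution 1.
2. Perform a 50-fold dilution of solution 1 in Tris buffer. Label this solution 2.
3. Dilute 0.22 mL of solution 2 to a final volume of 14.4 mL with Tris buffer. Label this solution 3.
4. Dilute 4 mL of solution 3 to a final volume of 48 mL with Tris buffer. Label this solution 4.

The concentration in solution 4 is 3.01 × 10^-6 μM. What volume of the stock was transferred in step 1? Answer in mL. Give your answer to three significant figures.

1.65 mL

Step 1: v brought to 33.5 mL → factor = 33.5 mL/v
Step 2: 50-fold → factor 50
Step 3: 0.22 mL brought to 14.4 mL → factor 14.4/0.22 = 65.455
Step 4: 4 mL brought to 48 mL → factor 48/4 = 12
Product of known-step factors = 39273
Overall factor = 2.40 μM / (3.01 × 10^-6 μM) = 7.9734 × 10^5
Step-1 factor = 7.9734 × 10^5 / 39273 = 20.303
v = 33.5 mL / 20.303 = 1.65 mL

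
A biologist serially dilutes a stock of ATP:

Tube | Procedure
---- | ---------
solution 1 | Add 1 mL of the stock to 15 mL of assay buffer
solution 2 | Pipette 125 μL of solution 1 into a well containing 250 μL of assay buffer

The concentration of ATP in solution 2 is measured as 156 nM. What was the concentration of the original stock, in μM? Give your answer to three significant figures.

7.49 μM

Step 1: 1 mL + 15 mL = 16 mL total → factor 16/1 = 16
Step 2: 125 μL + 250 μL = 375 μL total → factor 375/125 = 3
Overall dilution factor = 16 × 3 = 48
Stock = 156 nM × 48 = 7488 nM = 7.49 μM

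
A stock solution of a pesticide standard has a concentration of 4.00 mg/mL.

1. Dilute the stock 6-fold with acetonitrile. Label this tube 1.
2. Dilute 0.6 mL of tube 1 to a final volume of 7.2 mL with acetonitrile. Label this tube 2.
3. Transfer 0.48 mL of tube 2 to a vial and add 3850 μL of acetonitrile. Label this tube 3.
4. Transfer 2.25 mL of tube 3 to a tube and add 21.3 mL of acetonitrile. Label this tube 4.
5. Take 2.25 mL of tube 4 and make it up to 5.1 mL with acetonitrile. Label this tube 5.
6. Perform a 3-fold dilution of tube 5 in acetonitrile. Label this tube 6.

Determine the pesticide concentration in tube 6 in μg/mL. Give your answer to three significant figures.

Step 1: 6-fold → factor 6
Step 2: 0.6 mL brought to 7.2 mL → factor 7.2/0.6 = 12
Step 3: 0.48 mL + 3850 μL = 4.33 mL total → factor 4.33/0.48 = 9.0208
Step 4: 2.25 mL + 21.3 mL = 23.55 mL total → factor 23.55/2.25 = 10.467
Step 5: 2.25 mL brought to 5.1 mL → factor 5.1/2.25 = 2.2667
Step 6: 3-fold → factor 3
Overall dilution factor = 6 × 12 × 9.0208 × 10.467 × 2.2667 × 3 = 46227
Final = 4.00 mg/mL / 46227 = 8.653 × 10^-5 mg/mL = 0.0865 μg/mL

0.0865 μg/mL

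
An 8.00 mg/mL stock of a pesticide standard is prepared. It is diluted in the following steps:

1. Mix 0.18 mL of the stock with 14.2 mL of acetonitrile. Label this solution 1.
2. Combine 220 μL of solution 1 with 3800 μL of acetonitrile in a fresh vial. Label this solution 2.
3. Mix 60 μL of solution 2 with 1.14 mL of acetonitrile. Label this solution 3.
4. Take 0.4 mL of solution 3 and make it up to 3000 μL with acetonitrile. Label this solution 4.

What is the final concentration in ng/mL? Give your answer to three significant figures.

36.5 ng/mL

Step 1: 0.18 mL + 14.2 mL = 14.38 mL total → factor 14.38/0.18 = 79.889
Step 2: 220 μL + 3800 μL = 4020 μL total → factor 4020/220 = 18.273
Step 3: 60 μL + 1.14 mL = 1200 μL total → factor 1200/60 = 20
Step 4: 0.4 mL brought to 3000 μL → factor 3/0.4 = 7.5
Overall dilution factor = 79.889 × 18.273 × 20 × 7.5 = 2.1897 × 10^5
Final = 8.00 mg/mL / 2.1897 × 10^5 = 3.653 × 10^-5 mg/mL = 36.5 ng/mL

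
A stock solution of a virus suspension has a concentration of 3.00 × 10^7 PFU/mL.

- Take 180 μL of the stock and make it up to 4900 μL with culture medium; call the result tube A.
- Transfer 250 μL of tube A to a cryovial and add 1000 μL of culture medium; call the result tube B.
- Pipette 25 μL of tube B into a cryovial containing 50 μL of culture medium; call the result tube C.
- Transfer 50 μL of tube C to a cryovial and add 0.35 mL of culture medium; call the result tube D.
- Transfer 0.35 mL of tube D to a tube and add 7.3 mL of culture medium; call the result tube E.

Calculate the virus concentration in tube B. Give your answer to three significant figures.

2.20 × 10^5 PFU/mL

Step 1: 180 μL brought to 4900 μL → factor 4900/180 = 27.222
Step 2: 250 μL + 1000 μL = 1250 μL total → factor 1250/250 = 5
Dilution factor through tube B = 27.222 × 5 = 136.11
[tube B] = 3.00 × 10^7 PFU/mL / 136.11 = 2.20 × 10^5 PFU/mL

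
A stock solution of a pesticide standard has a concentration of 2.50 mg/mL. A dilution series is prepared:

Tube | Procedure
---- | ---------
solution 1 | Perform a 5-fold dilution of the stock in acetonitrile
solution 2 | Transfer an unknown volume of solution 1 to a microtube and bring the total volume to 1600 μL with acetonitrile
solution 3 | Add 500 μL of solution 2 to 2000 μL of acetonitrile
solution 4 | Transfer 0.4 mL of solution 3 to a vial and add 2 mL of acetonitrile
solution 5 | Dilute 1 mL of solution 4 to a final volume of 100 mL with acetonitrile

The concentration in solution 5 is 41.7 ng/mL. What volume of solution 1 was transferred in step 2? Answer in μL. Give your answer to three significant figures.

Step 1: 5-fold → factor 5
Step 2: v brought to 1600 μL → factor = 1600 μL/v
Step 3: 500 μL + 2000 μL = 2500 μL total → factor 2500/500 = 5
Step 4: 0.4 mL + 2 mL = 2.4 mL total → factor 2.4/0.4 = 6
Step 5: 1 mL brought to 100 mL → factor 100/1 = 100
Product of known-step factors = 15000
Overall factor = 2.50 mg/mL / (41.7 ng/mL) = 59952
Step-2 factor = 59952 / 15000 = 3.9968
v = 1600 μL / 3.9968 = 400 μL

400 μL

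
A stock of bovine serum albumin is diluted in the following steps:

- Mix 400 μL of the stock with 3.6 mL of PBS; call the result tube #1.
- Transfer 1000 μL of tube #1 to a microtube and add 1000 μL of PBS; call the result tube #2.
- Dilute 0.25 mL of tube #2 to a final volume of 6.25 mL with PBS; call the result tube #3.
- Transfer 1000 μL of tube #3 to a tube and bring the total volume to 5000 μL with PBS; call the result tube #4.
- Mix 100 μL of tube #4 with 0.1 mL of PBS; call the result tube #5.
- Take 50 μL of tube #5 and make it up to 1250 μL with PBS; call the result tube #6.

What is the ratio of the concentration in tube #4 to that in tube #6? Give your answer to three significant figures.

Step 1: 400 μL + 3.6 mL = 4000 μL total → factor 4000/400 = 10
Step 2: 1000 μL + 1000 μL = 2000 μL total → factor 2000/1000 = 2
Step 3: 0.25 mL brought to 6.25 mL → factor 6.25/0.25 = 25
Step 4: 1000 μL brought to 5000 μL → factor 5000/1000 = 5
Step 5: 100 μL + 0.1 mL = 200 μL total → factor 200/100 = 2
Step 6: 50 μL brought to 1250 μL → factor 1250/50 = 25
Dilution factor to tube #4 = 2500; to tube #6 = 1.25 × 10^5
[tube #4]/[tube #6] = (factor to tube #6)/(factor to tube #4) = 1.25 × 10^5/2500 = 50.0

50.0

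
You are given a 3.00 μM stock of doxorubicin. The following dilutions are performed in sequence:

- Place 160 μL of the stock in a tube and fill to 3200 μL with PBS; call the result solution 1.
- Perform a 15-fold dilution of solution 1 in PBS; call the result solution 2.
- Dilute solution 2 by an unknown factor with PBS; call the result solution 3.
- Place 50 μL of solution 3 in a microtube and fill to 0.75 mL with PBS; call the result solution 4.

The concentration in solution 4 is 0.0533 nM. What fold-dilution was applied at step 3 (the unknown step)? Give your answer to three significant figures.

Step 1: 160 μL brought to 3200 μL → factor 3200/160 = 20
Step 2: 15-fold → factor 15
Step 3: unknown factor x
Step 4: 50 μL brought to 0.75 mL → factor 750/50 = 15
Product of known-step factors = 4500
Overall factor = 3.00 μM / (0.0533 nM) = 56285
x = 56285 / 4500 = 12.5

12.5-fold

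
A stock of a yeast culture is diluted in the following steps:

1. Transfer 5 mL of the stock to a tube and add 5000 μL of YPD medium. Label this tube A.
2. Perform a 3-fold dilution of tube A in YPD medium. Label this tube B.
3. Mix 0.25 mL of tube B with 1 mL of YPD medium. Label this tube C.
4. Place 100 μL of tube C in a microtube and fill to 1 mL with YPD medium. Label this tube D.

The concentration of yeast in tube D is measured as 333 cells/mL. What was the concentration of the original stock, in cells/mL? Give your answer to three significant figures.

9.99 × 10^4 cells/mL

Step 1: 5 mL + 5000 μL = 10 mL total → factor 10/5 = 2
Step 2: 3-fold → factor 3
Step 3: 0.25 mL + 1 mL = 1.25 mL total → factor 1.25/0.25 = 5
Step 4: 100 μL brought to 1 mL → factor 1000/100 = 10
Overall dilution factor = 2 × 3 × 5 × 10 = 300
Stock = 333 cells/mL × 300 = 9.99 × 10^4 cells/mL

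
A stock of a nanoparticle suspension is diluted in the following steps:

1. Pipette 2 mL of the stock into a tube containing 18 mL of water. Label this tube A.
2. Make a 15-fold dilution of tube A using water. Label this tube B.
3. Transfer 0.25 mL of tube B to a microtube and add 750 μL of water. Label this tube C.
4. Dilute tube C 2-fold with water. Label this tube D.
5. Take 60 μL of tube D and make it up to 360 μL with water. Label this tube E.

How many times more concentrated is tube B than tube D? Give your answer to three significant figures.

Step 1: 2 mL + 18 mL = 20 mL total → factor 20/2 = 10
Step 2: 15-fold → factor 15
Step 3: 0.25 mL + 750 μL = 1 mL total → factor 1/0.25 = 4
Step 4: 2-fold → factor 2
Dilution factor to tube B = 150; to tube D = 1200
[tube B]/[tube D] = (factor to tube D)/(factor to tube B) = 1200/150 = 8.00

8.00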